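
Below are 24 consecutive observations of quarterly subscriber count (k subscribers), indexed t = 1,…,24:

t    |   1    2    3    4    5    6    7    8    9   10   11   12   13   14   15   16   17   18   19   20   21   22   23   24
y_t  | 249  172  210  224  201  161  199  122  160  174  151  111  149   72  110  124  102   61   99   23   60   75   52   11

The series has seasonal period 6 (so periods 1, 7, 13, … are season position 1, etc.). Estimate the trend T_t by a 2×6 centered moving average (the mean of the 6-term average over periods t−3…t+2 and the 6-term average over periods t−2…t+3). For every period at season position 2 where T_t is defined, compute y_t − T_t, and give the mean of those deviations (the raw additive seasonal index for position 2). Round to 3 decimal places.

-43.194

Season position 2 occurs at t = 8, 14, 20 (where T_t is defined).
t=8: T_8 = 165.33333; y_8 − T_8 = 122 − 165.33333 = -43.33333
t=14: T_14 = 115.41667; y_14 − T_14 = 72 − 115.41667 = -43.41667
t=20: T_20 = 65.83333; y_20 − T_20 = 23 − 65.83333 = -42.83333
Mean deviation: (-43.33333 + -43.41667 + -42.83333) / 3 = -43.194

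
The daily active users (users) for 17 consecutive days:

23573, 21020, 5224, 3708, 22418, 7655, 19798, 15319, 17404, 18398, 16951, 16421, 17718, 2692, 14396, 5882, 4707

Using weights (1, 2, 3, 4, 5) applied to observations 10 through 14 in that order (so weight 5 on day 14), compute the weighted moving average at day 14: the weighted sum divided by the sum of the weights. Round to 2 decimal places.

12393.00

Weighted sum: 1·18398 + 2·16951 + 3·16421 + 4·17718 + 5·2692 = 18398 + 33902 + 49263 + 70872 + 13460 = 185895
Weight total: 1 + 2 + 3 + 4 + 5 = 15
WMA = 185895 / 15 = 12393.00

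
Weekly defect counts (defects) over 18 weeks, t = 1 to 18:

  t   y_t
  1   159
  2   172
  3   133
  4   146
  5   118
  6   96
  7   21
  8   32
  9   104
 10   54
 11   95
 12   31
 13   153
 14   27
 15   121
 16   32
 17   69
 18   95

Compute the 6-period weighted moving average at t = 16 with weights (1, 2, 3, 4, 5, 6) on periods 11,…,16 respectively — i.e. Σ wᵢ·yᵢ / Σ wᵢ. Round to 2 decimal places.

72.43

Weighted sum: 1·95 + 2·31 + 3·153 + 4·27 + 5·121 + 6·32 = 95 + 62 + 459 + 108 + 605 + 192 = 1521
Weight total: 1 + 2 + 3 + 4 + 5 + 6 = 21
WMA = 1521 / 21 = 72.43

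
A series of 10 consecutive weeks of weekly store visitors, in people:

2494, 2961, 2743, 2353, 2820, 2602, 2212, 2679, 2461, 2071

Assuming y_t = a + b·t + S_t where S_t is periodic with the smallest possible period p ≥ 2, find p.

3

First differences y_{t+1} − y_t: 467, -218, -390, 467, -218, -390, 467, -218, …
The difference pattern repeats every 3 terms and not for any smaller step, so p = 3.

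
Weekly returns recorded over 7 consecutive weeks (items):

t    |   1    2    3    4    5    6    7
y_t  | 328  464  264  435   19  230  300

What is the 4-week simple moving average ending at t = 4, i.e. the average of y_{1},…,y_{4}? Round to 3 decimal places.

372.750

Sum of periods 1–4: 328 + 464 + 264 + 435 = 1491
Divide by 4: 1491 / 4 = 372.750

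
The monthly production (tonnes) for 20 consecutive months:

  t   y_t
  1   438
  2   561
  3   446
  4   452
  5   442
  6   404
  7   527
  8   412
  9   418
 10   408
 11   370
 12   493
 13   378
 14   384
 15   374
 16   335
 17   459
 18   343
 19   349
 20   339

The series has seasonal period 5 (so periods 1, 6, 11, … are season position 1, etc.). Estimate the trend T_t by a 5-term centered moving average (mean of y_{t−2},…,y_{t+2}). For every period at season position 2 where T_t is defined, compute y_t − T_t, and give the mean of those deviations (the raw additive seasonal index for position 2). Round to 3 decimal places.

Season position 2 occurs at t = 7, 12, 17 (where T_t is defined).
t=7: T_7 = 440.60000; y_7 − T_7 = 527 − 440.60000 = 86.40000
t=12: T_12 = 406.60000; y_12 − T_12 = 493 − 406.60000 = 86.40000
t=17: T_17 = 372.00000; y_17 − T_17 = 459 − 372.00000 = 87.00000
Mean deviation: (86.40000 + 86.40000 + 87.00000) / 3 = 86.600

86.600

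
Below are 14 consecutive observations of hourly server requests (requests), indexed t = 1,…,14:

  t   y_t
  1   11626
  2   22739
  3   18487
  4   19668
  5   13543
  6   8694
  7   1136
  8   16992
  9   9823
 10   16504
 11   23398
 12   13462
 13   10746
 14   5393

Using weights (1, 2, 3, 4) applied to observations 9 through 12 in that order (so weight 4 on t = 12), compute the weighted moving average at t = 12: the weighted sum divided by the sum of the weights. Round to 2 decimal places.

16687.30

Weighted sum: 1·9823 + 2·16504 + 3·23398 + 4·13462 = 9823 + 33008 + 70194 + 53848 = 166873
Weight total: 1 + 2 + 3 + 4 = 10
WMA = 166873 / 10 = 16687.30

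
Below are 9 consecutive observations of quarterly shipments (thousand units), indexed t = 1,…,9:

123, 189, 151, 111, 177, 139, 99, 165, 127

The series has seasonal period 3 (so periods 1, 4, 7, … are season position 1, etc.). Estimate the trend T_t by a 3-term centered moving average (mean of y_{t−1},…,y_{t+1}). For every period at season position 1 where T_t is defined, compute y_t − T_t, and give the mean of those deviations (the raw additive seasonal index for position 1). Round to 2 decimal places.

-35.33

Season position 1 occurs at t = 4, 7 (where T_t is defined).
t=4: T_4 = 146.3333; y_4 − T_4 = 111 − 146.3333 = -35.3333
t=7: T_7 = 134.3333; y_7 − T_7 = 99 − 134.3333 = -35.3333
Mean deviation: (-35.3333 + -35.3333) / 2 = -35.33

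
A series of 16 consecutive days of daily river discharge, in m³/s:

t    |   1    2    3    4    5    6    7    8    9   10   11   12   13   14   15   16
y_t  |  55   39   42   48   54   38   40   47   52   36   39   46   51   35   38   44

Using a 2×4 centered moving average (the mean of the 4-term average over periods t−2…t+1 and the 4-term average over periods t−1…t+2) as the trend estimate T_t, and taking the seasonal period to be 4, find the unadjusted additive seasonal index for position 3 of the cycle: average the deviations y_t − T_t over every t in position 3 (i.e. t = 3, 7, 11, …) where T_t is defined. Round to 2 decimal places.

-4.17

Season position 3 occurs at t = 3, 7, 11 (where T_t is defined).
t=3: T_3 = 45.8750; y_3 − T_3 = 42 − 45.8750 = -3.8750
t=7: T_7 = 44.5000; y_7 − T_7 = 40 − 44.5000 = -4.5000
t=11: T_11 = 43.1250; y_11 − T_11 = 39 − 43.1250 = -4.1250
Mean deviation: (-3.8750 + -4.5000 + -4.1250) / 3 = -4.17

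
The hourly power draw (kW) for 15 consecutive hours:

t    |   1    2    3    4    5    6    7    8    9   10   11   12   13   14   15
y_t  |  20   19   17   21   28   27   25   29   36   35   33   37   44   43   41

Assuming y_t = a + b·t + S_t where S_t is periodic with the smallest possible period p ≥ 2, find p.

4

First differences y_{t+1} − y_t: -1, -2, 4, 7, -1, -2, 4, 7, -1, -2, …
The difference pattern repeats every 4 terms and not for any smaller step, so p = 4.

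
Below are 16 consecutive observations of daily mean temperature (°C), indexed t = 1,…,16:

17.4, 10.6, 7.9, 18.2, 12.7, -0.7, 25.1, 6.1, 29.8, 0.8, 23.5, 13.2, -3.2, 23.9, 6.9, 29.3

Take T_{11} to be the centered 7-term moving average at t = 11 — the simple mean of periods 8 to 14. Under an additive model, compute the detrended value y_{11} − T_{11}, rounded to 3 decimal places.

Trend T_11 = (6.1 + 29.8 + 0.8 + 23.5 + 13.2 + (-3.2) + 23.9) / 7 = 94.1/7 = 13.44286
Detrended value: 23.5 − 13.44286 = 10.057

10.057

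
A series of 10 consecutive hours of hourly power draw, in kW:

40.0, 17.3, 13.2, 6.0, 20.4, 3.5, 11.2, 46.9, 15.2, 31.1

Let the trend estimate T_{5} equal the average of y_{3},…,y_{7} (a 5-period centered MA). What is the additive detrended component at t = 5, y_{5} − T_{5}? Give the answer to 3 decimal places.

Trend T_5 = (13.2 + 6.0 + 20.4 + 3.5 + 11.2) / 5 = 54.3/5 = 10.86000
Detrended value: 20.4 − 10.86000 = 9.540

9.540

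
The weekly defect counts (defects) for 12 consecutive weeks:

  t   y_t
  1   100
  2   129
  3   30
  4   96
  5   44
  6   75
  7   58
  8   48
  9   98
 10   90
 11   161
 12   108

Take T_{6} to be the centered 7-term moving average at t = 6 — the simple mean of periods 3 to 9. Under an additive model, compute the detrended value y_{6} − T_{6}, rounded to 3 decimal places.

10.857

Trend T_6 = (30 + 96 + 44 + 75 + 58 + 48 + 98) / 7 = 449/7 = 64.14286
Detrended value: 75 − 64.14286 = 10.857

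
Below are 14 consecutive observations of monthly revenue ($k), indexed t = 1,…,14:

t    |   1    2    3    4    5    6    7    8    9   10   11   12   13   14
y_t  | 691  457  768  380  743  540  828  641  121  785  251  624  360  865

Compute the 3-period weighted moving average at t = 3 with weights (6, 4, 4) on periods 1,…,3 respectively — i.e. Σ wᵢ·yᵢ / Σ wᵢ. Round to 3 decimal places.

Weighted sum: 6·691 + 4·457 + 4·768 = 4146 + 1828 + 3072 = 9046
Weight total: 6 + 4 + 4 = 14
WMA = 9046 / 14 = 646.143

646.143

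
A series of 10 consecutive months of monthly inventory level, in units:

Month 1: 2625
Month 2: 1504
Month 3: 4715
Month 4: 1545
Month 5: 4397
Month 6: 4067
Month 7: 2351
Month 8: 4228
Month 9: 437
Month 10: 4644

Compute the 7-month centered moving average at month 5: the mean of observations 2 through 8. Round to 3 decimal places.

Sum of periods 2–8: 1504 + 4715 + 1545 + 4397 + 4067 + 2351 + 4228 = 22807
Divide by 7: 22807 / 7 = 3258.143

3258.143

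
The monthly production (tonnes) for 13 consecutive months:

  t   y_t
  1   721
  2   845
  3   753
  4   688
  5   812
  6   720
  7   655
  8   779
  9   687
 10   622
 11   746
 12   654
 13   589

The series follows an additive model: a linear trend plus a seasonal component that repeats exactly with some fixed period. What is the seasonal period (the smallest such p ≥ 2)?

3

First differences y_{t+1} − y_t: 124, -92, -65, 124, -92, -65, 124, -92, …
The difference pattern repeats every 3 terms and not for any smaller step, so p = 3.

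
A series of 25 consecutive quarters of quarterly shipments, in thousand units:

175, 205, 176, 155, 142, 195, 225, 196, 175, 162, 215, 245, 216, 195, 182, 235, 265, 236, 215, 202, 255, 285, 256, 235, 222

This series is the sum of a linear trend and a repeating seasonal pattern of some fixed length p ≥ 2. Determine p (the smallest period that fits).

5

First differences y_{t+1} − y_t: 30, -29, -21, -13, 53, 30, -29, -21, -13, 53, 30, -29, …
The difference pattern repeats every 5 terms and not for any smaller step, so p = 5.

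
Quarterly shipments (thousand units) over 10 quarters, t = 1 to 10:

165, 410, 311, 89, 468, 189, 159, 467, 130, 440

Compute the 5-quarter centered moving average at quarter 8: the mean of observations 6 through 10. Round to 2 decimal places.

Sum of periods 6–10: 189 + 159 + 467 + 130 + 440 = 1385
Divide by 5: 1385 / 5 = 277.00

277.00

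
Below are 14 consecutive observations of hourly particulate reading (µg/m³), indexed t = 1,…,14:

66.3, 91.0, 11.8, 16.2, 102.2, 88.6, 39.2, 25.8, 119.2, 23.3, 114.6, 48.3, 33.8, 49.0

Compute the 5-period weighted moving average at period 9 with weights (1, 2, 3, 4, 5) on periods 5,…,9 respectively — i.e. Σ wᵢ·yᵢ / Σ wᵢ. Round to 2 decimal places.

Weighted sum: 1·102.2 + 2·88.6 + 3·39.2 + 4·25.8 + 5·119.2 = 102.2 + 177.2 + 117.6 + 103.2 + 596.0 = 1096.2
Weight total: 1 + 2 + 3 + 4 + 5 = 15
WMA = 1096.2 / 15 = 73.08

73.08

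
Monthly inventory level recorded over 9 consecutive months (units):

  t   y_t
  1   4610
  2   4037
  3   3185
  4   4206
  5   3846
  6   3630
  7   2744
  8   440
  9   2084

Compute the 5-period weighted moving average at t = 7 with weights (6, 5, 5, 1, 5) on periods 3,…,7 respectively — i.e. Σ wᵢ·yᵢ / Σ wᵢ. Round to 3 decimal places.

3487.273

Weighted sum: 6·3185 + 5·4206 + 5·3846 + 1·3630 + 5·2744 = 19110 + 21030 + 19230 + 3630 + 13720 = 76720
Weight total: 6 + 5 + 5 + 1 + 5 = 22
WMA = 76720 / 22 = 3487.273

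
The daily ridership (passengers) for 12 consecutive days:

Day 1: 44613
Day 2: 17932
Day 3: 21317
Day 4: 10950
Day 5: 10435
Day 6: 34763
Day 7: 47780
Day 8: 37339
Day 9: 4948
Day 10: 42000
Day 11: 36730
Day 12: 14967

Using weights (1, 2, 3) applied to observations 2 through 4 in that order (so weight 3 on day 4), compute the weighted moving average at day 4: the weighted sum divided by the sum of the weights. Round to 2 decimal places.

15569.33

Weighted sum: 1·17932 + 2·21317 + 3·10950 = 17932 + 42634 + 32850 = 93416
Weight total: 1 + 2 + 3 = 6
WMA = 93416 / 6 = 15569.33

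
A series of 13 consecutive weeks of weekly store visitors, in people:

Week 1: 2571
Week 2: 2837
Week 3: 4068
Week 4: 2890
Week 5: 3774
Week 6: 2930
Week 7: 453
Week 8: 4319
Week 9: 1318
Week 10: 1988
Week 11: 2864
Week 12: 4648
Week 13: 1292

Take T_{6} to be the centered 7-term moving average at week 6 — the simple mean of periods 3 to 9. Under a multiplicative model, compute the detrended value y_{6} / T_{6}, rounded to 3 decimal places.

1.038

Trend T_6 = (4068 + 2890 + 3774 + 2930 + 453 + 4319 + 1318) / 7 = 19752/7 = 2821.71429
Ratio to trend: 2930 / 2821.71429 = 1.038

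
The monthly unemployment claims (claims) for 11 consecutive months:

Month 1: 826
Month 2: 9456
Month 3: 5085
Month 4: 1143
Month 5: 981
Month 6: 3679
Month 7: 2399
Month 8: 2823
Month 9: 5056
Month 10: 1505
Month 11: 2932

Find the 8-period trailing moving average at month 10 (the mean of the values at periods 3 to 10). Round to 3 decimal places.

2833.875

Sum of periods 3–10: 5085 + 1143 + 981 + 3679 + 2399 + 2823 + 5056 + 1505 = 22671
Divide by 8: 22671 / 8 = 2833.875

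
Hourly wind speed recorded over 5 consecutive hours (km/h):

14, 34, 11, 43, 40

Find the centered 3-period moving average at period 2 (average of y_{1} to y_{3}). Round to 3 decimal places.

Sum of periods 1–3: 14 + 34 + 11 = 59
Divide by 3: 59 / 3 = 19.667

19.667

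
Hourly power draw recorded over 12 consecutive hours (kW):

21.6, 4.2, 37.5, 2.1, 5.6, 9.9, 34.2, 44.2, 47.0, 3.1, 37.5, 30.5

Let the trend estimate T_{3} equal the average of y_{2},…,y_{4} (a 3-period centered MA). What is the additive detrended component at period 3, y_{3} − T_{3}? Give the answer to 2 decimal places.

22.90

Trend T_3 = (4.2 + 37.5 + 2.1) / 3 = 43.8/3 = 14.6000
Detrended value: 37.5 − 14.6000 = 22.90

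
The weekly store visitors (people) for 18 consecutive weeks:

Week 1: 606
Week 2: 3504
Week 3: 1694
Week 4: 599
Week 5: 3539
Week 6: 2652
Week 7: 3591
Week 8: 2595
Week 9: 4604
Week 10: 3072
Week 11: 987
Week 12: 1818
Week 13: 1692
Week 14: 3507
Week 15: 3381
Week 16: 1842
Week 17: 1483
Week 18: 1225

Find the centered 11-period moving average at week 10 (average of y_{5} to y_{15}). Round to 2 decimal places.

Sum of periods 5–15: 3539 + 2652 + 3591 + 2595 + 4604 + 3072 + 987 + 1818 + 1692 + 3507 + 3381 = 31438
Divide by 11: 31438 / 11 = 2858.00

2858.00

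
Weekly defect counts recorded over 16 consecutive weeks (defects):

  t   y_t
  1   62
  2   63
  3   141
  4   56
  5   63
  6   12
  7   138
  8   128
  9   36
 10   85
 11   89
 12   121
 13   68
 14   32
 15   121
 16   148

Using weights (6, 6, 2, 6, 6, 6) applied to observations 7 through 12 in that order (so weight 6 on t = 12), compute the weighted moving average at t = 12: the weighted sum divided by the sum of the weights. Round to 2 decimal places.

Weighted sum: 6·138 + 6·128 + 2·36 + 6·85 + 6·89 + 6·121 = 828 + 768 + 72 + 510 + 534 + 726 = 3438
Weight total: 6 + 6 + 2 + 6 + 6 + 6 = 32
WMA = 3438 / 32 = 107.44

107.44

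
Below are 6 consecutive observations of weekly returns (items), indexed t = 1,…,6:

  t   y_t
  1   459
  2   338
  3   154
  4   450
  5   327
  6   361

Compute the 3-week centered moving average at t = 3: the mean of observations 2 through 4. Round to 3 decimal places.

Sum of periods 2–4: 338 + 154 + 450 = 942
Divide by 3: 942 / 3 = 314.000

314.000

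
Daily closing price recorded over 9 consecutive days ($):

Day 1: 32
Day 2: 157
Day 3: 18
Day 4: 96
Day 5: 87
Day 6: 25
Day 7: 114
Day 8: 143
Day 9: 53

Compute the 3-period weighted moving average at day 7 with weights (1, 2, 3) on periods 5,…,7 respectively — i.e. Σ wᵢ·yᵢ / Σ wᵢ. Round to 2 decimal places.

79.83

Weighted sum: 1·87 + 2·25 + 3·114 = 87 + 50 + 342 = 479
Weight total: 1 + 2 + 3 = 6
WMA = 479 / 6 = 79.83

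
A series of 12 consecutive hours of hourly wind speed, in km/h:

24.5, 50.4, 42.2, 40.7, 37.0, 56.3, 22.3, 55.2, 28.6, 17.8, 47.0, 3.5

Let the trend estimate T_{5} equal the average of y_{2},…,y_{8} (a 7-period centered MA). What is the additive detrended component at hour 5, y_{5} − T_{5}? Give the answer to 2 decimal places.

-6.44

Trend T_5 = (50.4 + 42.2 + 40.7 + 37.0 + 56.3 + 22.3 + 55.2) / 7 = 304.1/7 = 43.4429
Detrended value: 37.0 − 43.4429 = -6.44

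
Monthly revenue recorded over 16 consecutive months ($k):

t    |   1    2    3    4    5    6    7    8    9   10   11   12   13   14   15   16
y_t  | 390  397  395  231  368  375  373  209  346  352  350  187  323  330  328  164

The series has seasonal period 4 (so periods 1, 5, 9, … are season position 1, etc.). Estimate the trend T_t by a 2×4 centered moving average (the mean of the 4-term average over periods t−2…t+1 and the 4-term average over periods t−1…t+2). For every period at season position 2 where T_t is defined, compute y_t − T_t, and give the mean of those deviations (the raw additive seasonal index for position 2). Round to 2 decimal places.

Season position 2 occurs at t = 6, 10, 14 (where T_t is defined).
t=6: T_6 = 334.0000; y_6 − T_6 = 375 − 334.0000 = 41.0000
t=10: T_10 = 311.5000; y_10 − T_10 = 352 − 311.5000 = 40.5000
t=14: T_14 = 289.1250; y_14 − T_14 = 330 − 289.1250 = 40.8750
Mean deviation: (41.0000 + 40.5000 + 40.8750) / 3 = 40.79

40.79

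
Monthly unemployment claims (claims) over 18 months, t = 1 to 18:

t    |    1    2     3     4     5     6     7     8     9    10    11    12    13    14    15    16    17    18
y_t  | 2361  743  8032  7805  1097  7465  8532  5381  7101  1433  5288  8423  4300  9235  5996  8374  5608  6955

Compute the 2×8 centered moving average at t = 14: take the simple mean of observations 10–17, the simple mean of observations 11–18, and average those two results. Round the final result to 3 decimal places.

Sum over 10–17: 1433 + 5288 + 8423 + 4300 + 9235 + 5996 + 8374 + 5608 = 48657
Sum over 11–18: 5288 + 8423 + 4300 + 9235 + 5996 + 8374 + 5608 + 6955 = 54179
CMA at t=14 = (48657 + 54179) / (2·8) = 102836 / 16 = 6427.250

6427.250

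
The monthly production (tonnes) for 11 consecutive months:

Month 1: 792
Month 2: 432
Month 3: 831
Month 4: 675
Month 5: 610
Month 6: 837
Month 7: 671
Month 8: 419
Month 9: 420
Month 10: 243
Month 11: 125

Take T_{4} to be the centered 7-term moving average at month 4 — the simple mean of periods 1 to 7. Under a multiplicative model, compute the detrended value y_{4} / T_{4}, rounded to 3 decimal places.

Trend T_4 = (792 + 432 + 831 + 675 + 610 + 837 + 671) / 7 = 4848/7 = 692.57143
Ratio to trend: 675 / 692.57143 = 0.975

0.975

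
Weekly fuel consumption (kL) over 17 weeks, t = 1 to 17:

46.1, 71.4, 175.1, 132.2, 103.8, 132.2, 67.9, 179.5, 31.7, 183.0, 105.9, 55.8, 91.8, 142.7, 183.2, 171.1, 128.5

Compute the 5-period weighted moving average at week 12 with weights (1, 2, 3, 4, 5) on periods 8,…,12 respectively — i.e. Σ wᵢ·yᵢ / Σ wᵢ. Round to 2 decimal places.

Weighted sum: 1·179.5 + 2·31.7 + 3·183.0 + 4·105.9 + 5·55.8 = 179.5 + 63.4 + 549.0 + 423.6 + 279.0 = 1494.5
Weight total: 1 + 2 + 3 + 4 + 5 = 15
WMA = 1494.5 / 15 = 99.63

99.63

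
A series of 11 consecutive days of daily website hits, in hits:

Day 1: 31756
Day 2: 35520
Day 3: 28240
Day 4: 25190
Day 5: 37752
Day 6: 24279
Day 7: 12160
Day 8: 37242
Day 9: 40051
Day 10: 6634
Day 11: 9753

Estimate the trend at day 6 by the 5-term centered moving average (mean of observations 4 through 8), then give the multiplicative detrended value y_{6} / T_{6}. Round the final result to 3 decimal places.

Trend T_6 = (25190 + 37752 + 24279 + 12160 + 37242) / 5 = 136623/5 = 27324.60000
Ratio to trend: 24279 / 27324.60000 = 0.889

0.889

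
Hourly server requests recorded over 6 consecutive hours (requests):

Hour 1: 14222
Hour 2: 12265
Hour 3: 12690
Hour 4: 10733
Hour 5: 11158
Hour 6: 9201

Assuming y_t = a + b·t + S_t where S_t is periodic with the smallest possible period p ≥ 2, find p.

First differences y_{t+1} − y_t: -1957, 425, -1957, 425, -1957, …
The difference pattern repeats every 2 terms and not for any smaller step, so p = 2.

2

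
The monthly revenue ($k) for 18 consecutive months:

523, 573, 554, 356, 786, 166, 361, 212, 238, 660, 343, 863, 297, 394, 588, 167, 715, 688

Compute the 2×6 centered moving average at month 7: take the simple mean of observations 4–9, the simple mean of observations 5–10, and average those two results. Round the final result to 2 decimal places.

378.50

Sum over 4–9: 356 + 786 + 166 + 361 + 212 + 238 = 2119
Sum over 5–10: 786 + 166 + 361 + 212 + 238 + 660 = 2423
CMA at t=7 = (2119 + 2423) / (2·6) = 4542 / 12 = 378.50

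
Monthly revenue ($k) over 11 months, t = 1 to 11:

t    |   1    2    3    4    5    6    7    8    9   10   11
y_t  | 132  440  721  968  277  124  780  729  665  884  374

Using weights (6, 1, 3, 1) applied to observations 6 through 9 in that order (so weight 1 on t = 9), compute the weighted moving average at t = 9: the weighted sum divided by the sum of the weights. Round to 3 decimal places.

Weighted sum: 6·124 + 1·780 + 3·729 + 1·665 = 744 + 780 + 2187 + 665 = 4376
Weight total: 6 + 1 + 3 + 1 = 11
WMA = 4376 / 11 = 397.818

397.818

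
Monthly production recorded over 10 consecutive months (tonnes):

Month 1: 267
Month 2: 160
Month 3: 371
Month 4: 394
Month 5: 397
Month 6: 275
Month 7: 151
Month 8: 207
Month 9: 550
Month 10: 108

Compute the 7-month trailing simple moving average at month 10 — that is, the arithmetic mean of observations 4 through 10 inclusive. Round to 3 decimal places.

297.429

Sum of periods 4–10: 394 + 397 + 275 + 151 + 207 + 550 + 108 = 2082
Divide by 7: 2082 / 7 = 297.429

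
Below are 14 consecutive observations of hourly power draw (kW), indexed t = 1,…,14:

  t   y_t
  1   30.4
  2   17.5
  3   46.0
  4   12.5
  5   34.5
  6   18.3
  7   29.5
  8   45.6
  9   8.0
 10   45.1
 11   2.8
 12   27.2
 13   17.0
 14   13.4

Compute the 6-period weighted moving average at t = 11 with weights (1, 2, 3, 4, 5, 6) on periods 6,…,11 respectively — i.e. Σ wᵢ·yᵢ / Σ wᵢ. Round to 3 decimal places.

Weighted sum: 1·18.3 + 2·29.5 + 3·45.6 + 4·8.0 + 5·45.1 + 6·2.8 = 18.3 + 59.0 + 136.8 + 32.0 + 225.5 + 16.8 = 488.4
Weight total: 1 + 2 + 3 + 4 + 5 + 6 = 21
WMA = 488.4 / 21 = 23.257

23.257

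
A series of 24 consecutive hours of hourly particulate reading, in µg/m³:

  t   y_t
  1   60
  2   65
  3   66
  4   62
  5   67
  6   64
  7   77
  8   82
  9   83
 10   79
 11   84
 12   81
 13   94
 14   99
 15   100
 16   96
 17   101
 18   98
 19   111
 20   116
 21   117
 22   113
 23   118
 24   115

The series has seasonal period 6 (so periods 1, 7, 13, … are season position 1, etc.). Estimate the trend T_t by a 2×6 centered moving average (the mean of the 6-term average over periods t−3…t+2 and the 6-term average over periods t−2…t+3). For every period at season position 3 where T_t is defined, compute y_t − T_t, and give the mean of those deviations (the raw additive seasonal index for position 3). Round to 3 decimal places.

Season position 3 occurs at t = 9, 15, 21 (where T_t is defined).
t=9: T_9 = 79.58333; y_9 − T_9 = 83 − 79.58333 = 3.41667
t=15: T_15 = 96.58333; y_15 − T_15 = 100 − 96.58333 = 3.41667
t=21: T_21 = 113.58333; y_21 − T_21 = 117 − 113.58333 = 3.41667
Mean deviation: (3.41667 + 3.41667 + 3.41667) / 3 = 3.417

3.417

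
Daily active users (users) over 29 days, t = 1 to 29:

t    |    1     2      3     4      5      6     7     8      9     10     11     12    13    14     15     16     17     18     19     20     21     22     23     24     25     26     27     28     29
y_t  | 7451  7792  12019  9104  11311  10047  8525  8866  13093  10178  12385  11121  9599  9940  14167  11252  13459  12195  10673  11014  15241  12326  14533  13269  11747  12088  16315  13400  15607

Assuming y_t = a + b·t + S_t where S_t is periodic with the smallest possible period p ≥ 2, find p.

First differences y_{t+1} − y_t: 341, 4227, -2915, 2207, -1264, -1522, 341, 4227, -2915, 2207, -1264, -1522, 341, 4227, …
The difference pattern repeats every 6 terms and not for any smaller step, so p = 6.

6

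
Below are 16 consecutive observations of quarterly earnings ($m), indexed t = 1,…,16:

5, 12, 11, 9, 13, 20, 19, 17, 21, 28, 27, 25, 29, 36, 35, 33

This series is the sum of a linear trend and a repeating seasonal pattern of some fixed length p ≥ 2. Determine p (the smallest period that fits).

First differences y_{t+1} − y_t: 7, -1, -2, 4, 7, -1, -2, 4, 7, -1, …
The difference pattern repeats every 4 terms and not for any smaller step, so p = 4.

4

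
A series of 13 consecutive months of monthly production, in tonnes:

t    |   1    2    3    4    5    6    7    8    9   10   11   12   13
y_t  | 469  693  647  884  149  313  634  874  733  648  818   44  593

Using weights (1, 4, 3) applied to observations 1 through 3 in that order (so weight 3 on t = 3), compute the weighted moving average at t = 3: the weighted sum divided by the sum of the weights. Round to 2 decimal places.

647.75

Weighted sum: 1·469 + 4·693 + 3·647 = 469 + 2772 + 1941 = 5182
Weight total: 1 + 4 + 3 = 8
WMA = 5182 / 8 = 647.75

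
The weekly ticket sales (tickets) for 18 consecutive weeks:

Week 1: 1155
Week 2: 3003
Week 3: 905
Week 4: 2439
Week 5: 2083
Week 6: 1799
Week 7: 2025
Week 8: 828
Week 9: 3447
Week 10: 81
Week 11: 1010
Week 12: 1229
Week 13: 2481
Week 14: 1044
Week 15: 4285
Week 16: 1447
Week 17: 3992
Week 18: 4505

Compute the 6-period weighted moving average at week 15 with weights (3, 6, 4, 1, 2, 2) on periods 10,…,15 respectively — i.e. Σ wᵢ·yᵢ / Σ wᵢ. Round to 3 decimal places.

Weighted sum: 3·81 + 6·1010 + 4·1229 + 1·2481 + 2·1044 + 2·4285 = 243 + 6060 + 4916 + 2481 + 2088 + 8570 = 24358
Weight total: 3 + 6 + 4 + 1 + 2 + 2 = 18
WMA = 24358 / 18 = 1353.222

1353.222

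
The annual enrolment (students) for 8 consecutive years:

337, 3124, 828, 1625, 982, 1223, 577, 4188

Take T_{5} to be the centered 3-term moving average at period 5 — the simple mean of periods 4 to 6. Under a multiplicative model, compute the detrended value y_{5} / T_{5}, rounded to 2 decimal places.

0.77

Trend T_5 = (1625 + 982 + 1223) / 3 = 3830/3 = 1276.6667
Ratio to trend: 982 / 1276.6667 = 0.77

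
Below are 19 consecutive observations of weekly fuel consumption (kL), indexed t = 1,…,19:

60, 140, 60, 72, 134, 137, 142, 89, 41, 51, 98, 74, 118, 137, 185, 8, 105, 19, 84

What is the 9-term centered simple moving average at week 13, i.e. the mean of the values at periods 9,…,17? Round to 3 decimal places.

90.778

Sum of periods 9–17: 41 + 51 + 98 + 74 + 118 + 137 + 185 + 8 + 105 = 817
Divide by 9: 817 / 9 = 90.778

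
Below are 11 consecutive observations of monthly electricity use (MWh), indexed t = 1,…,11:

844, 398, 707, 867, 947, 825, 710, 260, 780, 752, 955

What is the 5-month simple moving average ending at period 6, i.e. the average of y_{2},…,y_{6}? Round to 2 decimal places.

748.80

Sum of periods 2–6: 398 + 707 + 867 + 947 + 825 = 3744
Divide by 5: 3744 / 5 = 748.80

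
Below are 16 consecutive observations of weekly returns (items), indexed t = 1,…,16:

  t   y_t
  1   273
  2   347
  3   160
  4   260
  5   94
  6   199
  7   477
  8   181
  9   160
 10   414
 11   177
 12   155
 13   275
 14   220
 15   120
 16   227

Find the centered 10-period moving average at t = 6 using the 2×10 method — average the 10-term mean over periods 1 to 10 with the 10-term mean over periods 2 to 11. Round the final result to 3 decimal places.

Sum over 1–10: 273 + 347 + 160 + 260 + 94 + 199 + 477 + 181 + 160 + 414 = 2565
Sum over 2–11: 347 + 160 + 260 + 94 + 199 + 477 + 181 + 160 + 414 + 177 = 2469
CMA at t=6 = (2565 + 2469) / (2·10) = 5034 / 20 = 251.700

251.700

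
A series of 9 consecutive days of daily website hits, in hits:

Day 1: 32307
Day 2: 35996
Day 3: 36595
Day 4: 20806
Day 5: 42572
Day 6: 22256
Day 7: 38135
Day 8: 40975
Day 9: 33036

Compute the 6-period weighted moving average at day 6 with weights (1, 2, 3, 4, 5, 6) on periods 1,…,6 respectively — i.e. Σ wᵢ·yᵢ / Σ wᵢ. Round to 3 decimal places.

30652.571

Weighted sum: 1·32307 + 2·35996 + 3·36595 + 4·20806 + 5·42572 + 6·22256 = 32307 + 71992 + 109785 + 83224 + 212860 + 133536 = 643704
Weight total: 1 + 2 + 3 + 4 + 5 + 6 = 21
WMA = 643704 / 21 = 30652.571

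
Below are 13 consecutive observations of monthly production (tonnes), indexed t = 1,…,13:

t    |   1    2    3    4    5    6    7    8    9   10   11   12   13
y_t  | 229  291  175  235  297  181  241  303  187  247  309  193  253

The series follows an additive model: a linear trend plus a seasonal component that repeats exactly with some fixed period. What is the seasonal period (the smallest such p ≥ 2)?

3

First differences y_{t+1} − y_t: 62, -116, 60, 62, -116, 60, 62, -116, …
The difference pattern repeats every 3 terms and not for any smaller step, so p = 3.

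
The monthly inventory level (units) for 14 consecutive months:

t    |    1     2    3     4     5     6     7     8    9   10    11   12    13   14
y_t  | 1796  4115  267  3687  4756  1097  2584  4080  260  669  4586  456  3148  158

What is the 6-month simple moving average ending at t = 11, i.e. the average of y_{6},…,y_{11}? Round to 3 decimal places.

Sum of periods 6–11: 1097 + 2584 + 4080 + 260 + 669 + 4586 = 13276
Divide by 6: 13276 / 6 = 2212.667

2212.667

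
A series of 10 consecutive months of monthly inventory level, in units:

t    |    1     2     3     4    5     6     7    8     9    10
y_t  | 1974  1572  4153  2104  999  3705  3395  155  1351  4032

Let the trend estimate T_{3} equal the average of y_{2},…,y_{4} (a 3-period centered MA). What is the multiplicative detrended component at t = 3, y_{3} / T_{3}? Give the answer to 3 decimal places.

Trend T_3 = (1572 + 4153 + 2104) / 3 = 7829/3 = 2609.66667
Ratio to trend: 4153 / 2609.66667 = 1.591

1.591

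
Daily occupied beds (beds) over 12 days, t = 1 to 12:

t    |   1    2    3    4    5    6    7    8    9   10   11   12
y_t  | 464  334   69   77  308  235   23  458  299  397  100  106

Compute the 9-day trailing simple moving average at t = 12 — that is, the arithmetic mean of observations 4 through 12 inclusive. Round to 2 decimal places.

222.56

Sum of periods 4–12: 77 + 308 + 235 + 23 + 458 + 299 + 397 + 100 + 106 = 2003
Divide by 9: 2003 / 9 = 222.56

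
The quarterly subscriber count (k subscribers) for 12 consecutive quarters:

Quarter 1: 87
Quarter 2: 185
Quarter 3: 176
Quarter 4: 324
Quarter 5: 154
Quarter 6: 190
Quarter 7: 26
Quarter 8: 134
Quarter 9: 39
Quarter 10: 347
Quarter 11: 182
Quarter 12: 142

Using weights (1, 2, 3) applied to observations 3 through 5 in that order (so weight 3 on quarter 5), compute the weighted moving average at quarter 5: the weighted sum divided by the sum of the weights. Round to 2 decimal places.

Weighted sum: 1·176 + 2·324 + 3·154 = 176 + 648 + 462 = 1286
Weight total: 1 + 2 + 3 = 6
WMA = 1286 / 6 = 214.33

214.33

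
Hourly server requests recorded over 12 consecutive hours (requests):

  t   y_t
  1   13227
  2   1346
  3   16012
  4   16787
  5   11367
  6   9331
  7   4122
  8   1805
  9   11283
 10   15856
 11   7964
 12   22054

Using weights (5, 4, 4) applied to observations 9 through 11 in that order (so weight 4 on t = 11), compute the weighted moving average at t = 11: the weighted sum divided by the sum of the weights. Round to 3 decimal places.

11668.846

Weighted sum: 5·11283 + 4·15856 + 4·7964 = 56415 + 63424 + 31856 = 151695
Weight total: 5 + 4 + 4 = 13
WMA = 151695 / 13 = 11668.846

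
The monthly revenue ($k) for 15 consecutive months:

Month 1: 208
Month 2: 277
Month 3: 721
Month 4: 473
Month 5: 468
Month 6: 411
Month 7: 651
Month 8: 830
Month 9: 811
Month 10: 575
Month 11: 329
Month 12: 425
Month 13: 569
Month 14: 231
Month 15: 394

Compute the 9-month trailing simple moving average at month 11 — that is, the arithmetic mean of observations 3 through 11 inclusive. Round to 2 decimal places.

585.44

Sum of periods 3–11: 721 + 473 + 468 + 411 + 651 + 830 + 811 + 575 + 329 = 5269
Divide by 9: 5269 / 9 = 585.44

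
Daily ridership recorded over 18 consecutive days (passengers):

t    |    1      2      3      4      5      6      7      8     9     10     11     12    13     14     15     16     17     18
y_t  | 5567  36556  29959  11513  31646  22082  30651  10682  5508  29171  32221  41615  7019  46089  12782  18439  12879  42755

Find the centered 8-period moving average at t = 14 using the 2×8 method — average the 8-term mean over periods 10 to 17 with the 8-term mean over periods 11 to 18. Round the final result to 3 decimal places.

25875.875

Sum over 10–17: 29171 + 32221 + 41615 + 7019 + 46089 + 12782 + 18439 + 12879 = 200215
Sum over 11–18: 32221 + 41615 + 7019 + 46089 + 12782 + 18439 + 12879 + 42755 = 213799
CMA at t=14 = (200215 + 213799) / (2·8) = 414014 / 16 = 25875.875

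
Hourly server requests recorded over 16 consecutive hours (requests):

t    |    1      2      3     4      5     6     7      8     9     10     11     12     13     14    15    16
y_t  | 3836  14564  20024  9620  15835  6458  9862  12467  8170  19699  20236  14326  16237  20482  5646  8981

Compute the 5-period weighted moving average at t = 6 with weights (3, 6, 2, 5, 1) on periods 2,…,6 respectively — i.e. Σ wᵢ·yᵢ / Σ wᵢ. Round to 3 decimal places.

15806.412

Weighted sum: 3·14564 + 6·20024 + 2·9620 + 5·15835 + 1·6458 = 43692 + 120144 + 19240 + 79175 + 6458 = 268709
Weight total: 3 + 6 + 2 + 5 + 1 = 17
WMA = 268709 / 17 = 15806.412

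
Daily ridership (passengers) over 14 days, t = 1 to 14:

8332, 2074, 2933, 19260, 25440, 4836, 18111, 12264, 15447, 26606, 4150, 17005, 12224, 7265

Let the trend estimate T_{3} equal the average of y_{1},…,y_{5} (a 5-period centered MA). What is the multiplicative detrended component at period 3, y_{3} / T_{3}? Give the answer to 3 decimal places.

0.253

Trend T_3 = (8332 + 2074 + 2933 + 19260 + 25440) / 5 = 58039/5 = 11607.80000
Ratio to trend: 2933 / 11607.80000 = 0.253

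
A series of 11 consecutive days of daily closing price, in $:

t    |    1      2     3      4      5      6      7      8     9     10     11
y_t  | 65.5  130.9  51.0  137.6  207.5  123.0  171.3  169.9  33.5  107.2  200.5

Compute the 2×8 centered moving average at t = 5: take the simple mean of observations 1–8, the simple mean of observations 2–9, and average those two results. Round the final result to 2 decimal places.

Sum over 1–8: 65.5 + 130.9 + 51.0 + 137.6 + 207.5 + 123.0 + 171.3 + 169.9 = 1056.7
Sum over 2–9: 130.9 + 51.0 + 137.6 + 207.5 + 123.0 + 171.3 + 169.9 + 33.5 = 1024.7
CMA at t=5 = (1056.7 + 1024.7) / (2·8) = 2081.4 / 16 = 130.09

130.09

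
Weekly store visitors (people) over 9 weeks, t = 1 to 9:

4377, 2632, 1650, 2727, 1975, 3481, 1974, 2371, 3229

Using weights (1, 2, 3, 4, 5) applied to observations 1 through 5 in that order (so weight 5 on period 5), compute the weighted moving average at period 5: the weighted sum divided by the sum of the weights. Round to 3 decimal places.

Weighted sum: 1·4377 + 2·2632 + 3·1650 + 4·2727 + 5·1975 = 4377 + 5264 + 4950 + 10908 + 9875 = 35374
Weight total: 1 + 2 + 3 + 4 + 5 = 15
WMA = 35374 / 15 = 2358.267

2358.267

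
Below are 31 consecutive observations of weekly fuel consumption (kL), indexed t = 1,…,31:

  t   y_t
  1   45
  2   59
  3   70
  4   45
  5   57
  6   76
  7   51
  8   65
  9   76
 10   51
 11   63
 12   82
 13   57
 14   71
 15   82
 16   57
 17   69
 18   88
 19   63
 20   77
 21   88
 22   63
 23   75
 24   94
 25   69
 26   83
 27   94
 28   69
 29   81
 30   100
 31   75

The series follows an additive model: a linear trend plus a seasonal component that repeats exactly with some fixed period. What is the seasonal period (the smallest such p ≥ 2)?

First differences y_{t+1} − y_t: 14, 11, -25, 12, 19, -25, 14, 11, -25, 12, 19, -25, 14, 11, …
The difference pattern repeats every 6 terms and not for any smaller step, so p = 6.

6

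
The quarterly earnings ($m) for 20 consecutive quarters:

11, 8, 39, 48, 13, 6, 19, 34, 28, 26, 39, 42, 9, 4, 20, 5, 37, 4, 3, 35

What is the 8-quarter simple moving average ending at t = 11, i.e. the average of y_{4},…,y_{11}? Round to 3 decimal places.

Sum of periods 4–11: 48 + 13 + 6 + 19 + 34 + 28 + 26 + 39 = 213
Divide by 8: 213 / 8 = 26.625

26.625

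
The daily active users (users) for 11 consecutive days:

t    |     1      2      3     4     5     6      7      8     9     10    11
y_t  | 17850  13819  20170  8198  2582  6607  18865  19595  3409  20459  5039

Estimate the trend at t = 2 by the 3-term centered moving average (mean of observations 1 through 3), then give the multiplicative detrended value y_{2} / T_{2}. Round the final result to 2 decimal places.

Trend T_2 = (17850 + 13819 + 20170) / 3 = 51839/3 = 17279.6667
Ratio to trend: 13819 / 17279.6667 = 0.80

0.80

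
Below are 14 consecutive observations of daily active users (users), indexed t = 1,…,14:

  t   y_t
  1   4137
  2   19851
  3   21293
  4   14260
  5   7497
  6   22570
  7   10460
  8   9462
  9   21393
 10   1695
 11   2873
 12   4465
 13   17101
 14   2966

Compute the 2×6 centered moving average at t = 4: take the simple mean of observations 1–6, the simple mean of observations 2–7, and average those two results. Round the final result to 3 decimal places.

15461.583

Sum over 1–6: 4137 + 19851 + 21293 + 14260 + 7497 + 22570 = 89608
Sum over 2–7: 19851 + 21293 + 14260 + 7497 + 22570 + 10460 = 95931
CMA at t=4 = (89608 + 95931) / (2·6) = 185539 / 12 = 15461.583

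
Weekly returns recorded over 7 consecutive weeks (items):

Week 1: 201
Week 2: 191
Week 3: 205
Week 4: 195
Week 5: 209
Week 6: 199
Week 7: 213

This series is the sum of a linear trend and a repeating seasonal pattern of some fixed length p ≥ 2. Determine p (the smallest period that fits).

2

First differences y_{t+1} − y_t: -10, 14, -10, 14, -10, 14, …
The difference pattern repeats every 2 terms and not for any smaller step, so p = 2.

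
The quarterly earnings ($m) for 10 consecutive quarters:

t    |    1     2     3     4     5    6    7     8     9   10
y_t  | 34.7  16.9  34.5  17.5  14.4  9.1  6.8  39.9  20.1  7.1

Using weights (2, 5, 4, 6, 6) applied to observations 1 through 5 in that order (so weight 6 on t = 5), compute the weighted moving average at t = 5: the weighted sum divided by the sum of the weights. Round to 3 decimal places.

Weighted sum: 2·34.7 + 5·16.9 + 4·34.5 + 6·17.5 + 6·14.4 = 69.4 + 84.5 + 138.0 + 105.0 + 86.4 = 483.3
Weight total: 2 + 5 + 4 + 6 + 6 = 23
WMA = 483.3 / 23 = 21.013

21.013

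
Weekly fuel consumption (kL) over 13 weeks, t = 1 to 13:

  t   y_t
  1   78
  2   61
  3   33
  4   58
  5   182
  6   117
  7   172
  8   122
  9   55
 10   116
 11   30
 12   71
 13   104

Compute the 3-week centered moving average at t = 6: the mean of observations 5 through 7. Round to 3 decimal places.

Sum of periods 5–7: 182 + 117 + 172 = 471
Divide by 3: 471 / 3 = 157.000

157.000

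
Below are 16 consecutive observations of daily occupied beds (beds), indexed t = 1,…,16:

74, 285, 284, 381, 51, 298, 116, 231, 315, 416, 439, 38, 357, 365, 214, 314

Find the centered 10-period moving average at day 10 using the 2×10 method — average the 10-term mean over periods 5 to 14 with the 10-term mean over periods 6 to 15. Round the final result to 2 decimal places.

270.75

Sum over 5–14: 51 + 298 + 116 + 231 + 315 + 416 + 439 + 38 + 357 + 365 = 2626
Sum over 6–15: 298 + 116 + 231 + 315 + 416 + 439 + 38 + 357 + 365 + 214 = 2789
CMA at t=10 = (2626 + 2789) / (2·10) = 5415 / 20 = 270.75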